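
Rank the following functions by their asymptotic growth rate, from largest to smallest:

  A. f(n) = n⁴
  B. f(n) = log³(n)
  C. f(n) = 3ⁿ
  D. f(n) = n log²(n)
C > A > D > B

Comparing growth rates:
C = 3ⁿ is O(3ⁿ)
A = n⁴ is O(n⁴)
D = n log²(n) is O(n log² n)
B = log³(n) is O(log³ n)

Therefore, the order from fastest to slowest is: C > A > D > B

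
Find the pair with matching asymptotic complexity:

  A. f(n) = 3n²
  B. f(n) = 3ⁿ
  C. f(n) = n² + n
A and C

Examining each function:
  A. 3n² is O(n²)
  B. 3ⁿ is O(3ⁿ)
  C. n² + n is O(n²)

Functions A and C both have the same complexity class.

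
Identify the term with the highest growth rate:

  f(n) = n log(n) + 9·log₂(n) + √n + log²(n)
n log(n)

Looking at each term:
  - n log(n) is O(n log n)
  - 9·log₂(n) is O(log n)
  - √n is O(√n)
  - log²(n) is O(log² n)

The term n log(n) (O(n log n)) grows fastest and dominates all others.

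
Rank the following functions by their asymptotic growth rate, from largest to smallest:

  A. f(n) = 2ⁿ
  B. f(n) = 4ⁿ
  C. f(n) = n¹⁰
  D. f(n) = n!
D > B > A > C

Comparing growth rates:
D = n! is O(n!)
B = 4ⁿ is O(4ⁿ)
A = 2ⁿ is O(2ⁿ)
C = n¹⁰ is O(n¹⁰)

Therefore, the order from fastest to slowest is: D > B > A > C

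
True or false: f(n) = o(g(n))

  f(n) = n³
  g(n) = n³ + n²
False

f(n) = n³ is O(n³), and g(n) = n³ + n² is O(n³).
Since they have the same growth rate, f(n) = o(g(n)) is false.
(f = o(g) requires f to grow strictly slower, not equal.)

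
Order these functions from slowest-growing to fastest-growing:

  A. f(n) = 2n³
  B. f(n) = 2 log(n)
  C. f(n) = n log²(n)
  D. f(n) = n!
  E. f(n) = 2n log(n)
B < E < C < A < D

Comparing growth rates:
B = 2 log(n) is O(log n)
E = 2n log(n) is O(n log n)
C = n log²(n) is O(n log² n)
A = 2n³ is O(n³)
D = n! is O(n!)

Therefore, the order from slowest to fastest is: B < E < C < A < D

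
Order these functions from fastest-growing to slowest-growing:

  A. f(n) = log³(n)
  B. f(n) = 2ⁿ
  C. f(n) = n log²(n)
B > C > A

Comparing growth rates:
B = 2ⁿ is O(2ⁿ)
C = n log²(n) is O(n log² n)
A = log³(n) is O(log³ n)

Therefore, the order from fastest to slowest is: B > C > A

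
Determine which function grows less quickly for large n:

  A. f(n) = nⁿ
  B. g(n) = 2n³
B

f(n) = nⁿ is O(nⁿ), while g(n) = 2n³ is O(n³).
Since O(n³) grows slower than O(nⁿ), g(n) is dominated.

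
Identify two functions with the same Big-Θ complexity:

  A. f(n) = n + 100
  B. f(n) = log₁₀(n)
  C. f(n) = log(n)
B and C

Examining each function:
  A. n + 100 is O(n)
  B. log₁₀(n) is O(log n)
  C. log(n) is O(log n)

Functions B and C both have the same complexity class.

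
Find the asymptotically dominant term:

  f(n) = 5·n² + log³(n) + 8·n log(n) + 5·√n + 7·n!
7·n!

Looking at each term:
  - 5·n² is O(n²)
  - log³(n) is O(log³ n)
  - 8·n log(n) is O(n log n)
  - 5·√n is O(√n)
  - 7·n! is O(n!)

The term 7·n! (O(n!)) grows fastest and dominates all others.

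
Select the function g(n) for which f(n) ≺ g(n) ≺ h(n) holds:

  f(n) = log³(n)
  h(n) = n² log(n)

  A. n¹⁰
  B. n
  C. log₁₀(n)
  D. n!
B

We need g(n) with log³(n) = o(g(n)) and g(n) = o(n² log(n)), i.e. O(log³ n) ≺ g ≺ O(n² log n).
Check each option:
  A. n¹⁰ — O(n¹⁰) does not grow strictly slower than h(n)
  B. n — O(n) is strictly between O(log³ n) and O(n² log n) ✓
  C. log₁₀(n) — O(log n) does not grow strictly faster than f(n)
  D. n! — O(n!) does not grow strictly slower than h(n)

Only option B (n) lies strictly between.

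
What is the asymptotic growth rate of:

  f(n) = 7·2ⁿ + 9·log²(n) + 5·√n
Θ(2ⁿ)

Order the terms by growth rate: 9·log²(n) ≺ 5·√n ≺ 7·2ⁿ.
The fastest-growing term 7·2ⁿ dominates as n → ∞; dropping its constant factor gives Θ(2ⁿ).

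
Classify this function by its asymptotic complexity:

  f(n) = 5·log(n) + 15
O(log n)

The dominant term in 5·log(n) + 15 is 5·log(n), which is Θ(log n).
Lower-order terms (15) are asymptotically negligible.
Constants are absorbed, so the tightest bound is O(log n).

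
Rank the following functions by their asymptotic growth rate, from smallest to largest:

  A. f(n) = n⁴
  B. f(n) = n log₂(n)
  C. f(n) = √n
C < B < A

Comparing growth rates:
C = √n is O(√n)
B = n log₂(n) is O(n log n)
A = n⁴ is O(n⁴)

Therefore, the order from slowest to fastest is: C < B < A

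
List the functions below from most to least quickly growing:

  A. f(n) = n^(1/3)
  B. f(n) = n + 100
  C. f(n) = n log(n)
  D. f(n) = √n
C > B > D > A

Comparing growth rates:
C = n log(n) is O(n log n)
B = n + 100 is O(n)
D = √n is O(√n)
A = n^(1/3) is O(n^(1/3))

Therefore, the order from fastest to slowest is: C > B > D > A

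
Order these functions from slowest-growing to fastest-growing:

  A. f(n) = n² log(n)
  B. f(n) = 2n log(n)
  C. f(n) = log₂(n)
C < B < A

Comparing growth rates:
C = log₂(n) is O(log n)
B = 2n log(n) is O(n log n)
A = n² log(n) is O(n² log n)

Therefore, the order from slowest to fastest is: C < B < A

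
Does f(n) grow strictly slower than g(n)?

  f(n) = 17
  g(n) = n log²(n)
True

f(n) = 17 is O(1), and g(n) = n log²(n) is O(n log² n).
Since O(1) grows strictly slower than O(n log² n), f(n) = o(g(n)) is true.
This means lim(n→∞) f(n)/g(n) = 0.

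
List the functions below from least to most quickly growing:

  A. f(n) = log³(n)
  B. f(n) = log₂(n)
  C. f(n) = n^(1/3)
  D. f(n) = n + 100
B < A < C < D

Comparing growth rates:
B = log₂(n) is O(log n)
A = log³(n) is O(log³ n)
C = n^(1/3) is O(n^(1/3))
D = n + 100 is O(n)

Therefore, the order from slowest to fastest is: B < A < C < D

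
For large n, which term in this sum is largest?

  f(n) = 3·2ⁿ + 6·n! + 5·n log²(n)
6·n!

Looking at each term:
  - 3·2ⁿ is O(2ⁿ)
  - 6·n! is O(n!)
  - 5·n log²(n) is O(n log² n)

The term 6·n! (O(n!)) grows fastest and dominates all others.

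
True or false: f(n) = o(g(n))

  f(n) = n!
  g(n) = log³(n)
False

f(n) = n! is O(n!), and g(n) = log³(n) is O(log³ n).
Since O(n!) grows faster than or equal to O(log³ n), f(n) = o(g(n)) is false.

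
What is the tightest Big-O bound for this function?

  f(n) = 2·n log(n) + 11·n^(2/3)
O(n log n)

The dominant term in 2·n log(n) + 11·n^(2/3) is 2·n log(n), which is Θ(n log n).
Lower-order terms (11·n^(2/3)) are asymptotically negligible.
Constants are absorbed, so the tightest bound is O(n log n).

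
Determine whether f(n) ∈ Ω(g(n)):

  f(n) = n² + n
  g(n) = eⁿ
False

f(n) = n² + n is O(n²), and g(n) = eⁿ is O(eⁿ).
Since O(n²) grows slower than O(eⁿ), f(n) = Ω(g(n)) is false.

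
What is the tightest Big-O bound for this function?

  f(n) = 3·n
O(n)

The dominant term in 3·n is 3·n, which is Θ(n).
Constants are absorbed, so the tightest bound is O(n).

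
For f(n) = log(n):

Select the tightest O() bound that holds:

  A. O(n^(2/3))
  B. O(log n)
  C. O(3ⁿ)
B

f(n) = log(n) is O(log n).
All listed options are valid Big-O bounds (upper bounds),
but O(log n) is the tightest (smallest valid bound).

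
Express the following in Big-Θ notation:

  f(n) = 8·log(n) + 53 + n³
Θ(n³)

Order the terms by growth rate: 53 ≺ 8·log(n) ≺ n³.
The fastest-growing term n³ dominates as n → ∞; dropping its constant factor gives Θ(n³).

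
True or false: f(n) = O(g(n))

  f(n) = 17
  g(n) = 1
True

f(n) = 17 and g(n) = 1 are both O(1).
Big-O permits equal growth rates (f ≤ c·g for some c), so f(n) = O(g(n)) is true.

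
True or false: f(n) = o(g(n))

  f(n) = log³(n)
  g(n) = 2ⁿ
True

f(n) = log³(n) is O(log³ n), and g(n) = 2ⁿ is O(2ⁿ).
Since O(log³ n) grows strictly slower than O(2ⁿ), f(n) = o(g(n)) is true.
This means lim(n→∞) f(n)/g(n) = 0.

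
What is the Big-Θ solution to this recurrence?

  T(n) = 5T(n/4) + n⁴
Θ(n⁴)

Master Theorem: a = 5, b = 4, f(n) = n⁴.
Compute the critical exponent d = log₄(5) = 1.161.
Compare f(n) = Θ(n⁴) against n^d:
  k = 4 > d = 1.161, so f(n) = Ω(n^(d+ε)) — Case 3.
  Regularity: a·(n/b)^4/n^4 = a/b^4 = 5/256 < 1 ✓.
  The top-level work dominates: T(n) = Θ(f(n)) = Θ(n⁴).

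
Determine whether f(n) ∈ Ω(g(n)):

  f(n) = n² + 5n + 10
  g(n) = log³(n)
True

f(n) = n² + 5n + 10 is O(n²), and g(n) = log³(n) is O(log³ n).
Since O(n²) grows at least as fast as O(log³ n), f(n) = Ω(g(n)) is true.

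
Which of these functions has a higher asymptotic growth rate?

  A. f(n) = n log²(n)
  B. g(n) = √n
A

f(n) = n log²(n) is O(n log² n), while g(n) = √n is O(√n).
Since O(n log² n) grows faster than O(√n), f(n) dominates.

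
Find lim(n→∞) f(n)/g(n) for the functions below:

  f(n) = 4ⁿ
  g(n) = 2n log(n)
∞

Since 4ⁿ (O(4ⁿ)) grows faster than 2n log(n) (O(n log n)),
the ratio f(n)/g(n) → ∞ as n → ∞.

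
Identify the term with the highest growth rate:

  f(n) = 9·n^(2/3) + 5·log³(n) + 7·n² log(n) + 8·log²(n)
7·n² log(n)

Looking at each term:
  - 9·n^(2/3) is O(n^(2/3))
  - 5·log³(n) is O(log³ n)
  - 7·n² log(n) is O(n² log n)
  - 8·log²(n) is O(log² n)

The term 7·n² log(n) (O(n² log n)) grows fastest and dominates all others.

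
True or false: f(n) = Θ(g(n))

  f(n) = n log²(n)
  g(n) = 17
False

f(n) = n log²(n) is O(n log² n), and g(n) = 17 is O(1).
Since they have different growth rates, f(n) = Θ(g(n)) is false.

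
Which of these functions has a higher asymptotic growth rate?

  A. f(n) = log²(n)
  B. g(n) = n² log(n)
B

f(n) = log²(n) is O(log² n), while g(n) = n² log(n) is O(n² log n).
Since O(n² log n) grows faster than O(log² n), g(n) dominates.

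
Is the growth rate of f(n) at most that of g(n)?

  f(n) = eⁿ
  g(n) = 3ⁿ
True

f(n) = eⁿ is O(eⁿ), and g(n) = 3ⁿ is O(3ⁿ).
Since O(eⁿ) ⊆ O(3ⁿ) (f grows no faster than g), f(n) = O(g(n)) is true.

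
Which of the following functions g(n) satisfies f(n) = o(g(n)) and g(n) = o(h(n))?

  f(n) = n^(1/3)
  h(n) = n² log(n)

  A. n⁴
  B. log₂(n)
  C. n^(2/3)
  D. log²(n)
C

We need g(n) with n^(1/3) = o(g(n)) and g(n) = o(n² log(n)), i.e. O(n^(1/3)) ≺ g ≺ O(n² log n).
Check each option:
  A. n⁴ — O(n⁴) does not grow strictly slower than h(n)
  B. log₂(n) — O(log n) does not grow strictly faster than f(n)
  C. n^(2/3) — O(n^(2/3)) is strictly between O(n^(1/3)) and O(n² log n) ✓
  D. log²(n) — O(log² n) does not grow strictly faster than f(n)

Only option C (n^(2/3)) lies strictly between.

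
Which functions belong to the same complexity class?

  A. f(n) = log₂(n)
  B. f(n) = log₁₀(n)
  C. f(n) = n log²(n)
A and B

Examining each function:
  A. log₂(n) is O(log n)
  B. log₁₀(n) is O(log n)
  C. n log²(n) is O(n log² n)

Functions A and B both have the same complexity class.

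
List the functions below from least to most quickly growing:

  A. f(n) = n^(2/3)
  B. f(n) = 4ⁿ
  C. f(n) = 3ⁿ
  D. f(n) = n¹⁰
A < D < C < B

Comparing growth rates:
A = n^(2/3) is O(n^(2/3))
D = n¹⁰ is O(n¹⁰)
C = 3ⁿ is O(3ⁿ)
B = 4ⁿ is O(4ⁿ)

Therefore, the order from slowest to fastest is: A < D < C < B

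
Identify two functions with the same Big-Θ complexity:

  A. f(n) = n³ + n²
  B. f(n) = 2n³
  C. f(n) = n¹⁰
A and B

Examining each function:
  A. n³ + n² is O(n³)
  B. 2n³ is O(n³)
  C. n¹⁰ is O(n¹⁰)

Functions A and B both have the same complexity class.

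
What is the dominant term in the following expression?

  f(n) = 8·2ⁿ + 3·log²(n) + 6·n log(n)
8·2ⁿ

Looking at each term:
  - 8·2ⁿ is O(2ⁿ)
  - 3·log²(n) is O(log² n)
  - 6·n log(n) is O(n log n)

The term 8·2ⁿ (O(2ⁿ)) grows fastest and dominates all others.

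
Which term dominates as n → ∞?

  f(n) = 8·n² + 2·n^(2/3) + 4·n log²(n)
8·n²

Looking at each term:
  - 8·n² is O(n²)
  - 2·n^(2/3) is O(n^(2/3))
  - 4·n log²(n) is O(n log² n)

The term 8·n² (O(n²)) grows fastest and dominates all others.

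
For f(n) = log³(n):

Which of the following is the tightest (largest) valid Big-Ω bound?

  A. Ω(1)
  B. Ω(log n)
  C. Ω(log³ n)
C

f(n) = log³(n) is Ω(log³ n).
All listed options are valid Big-Ω bounds (lower bounds),
but Ω(log³ n) is the tightest (largest valid bound).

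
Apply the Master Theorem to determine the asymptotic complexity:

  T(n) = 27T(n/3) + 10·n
Θ(n³)

Master Theorem: a = 27, b = 3, f(n) = 10·n.
Compute the critical exponent d = log₃(27) = 3.
Compare f(n) = Θ(n) against n^d:
  k = 1 < d = 3, so f(n) = O(n^(d-ε)) — Case 1.
  The recursion cost dominates: T(n) = Θ(n^d) = Θ(n³).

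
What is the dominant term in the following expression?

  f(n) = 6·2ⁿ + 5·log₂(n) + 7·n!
7·n!

Looking at each term:
  - 6·2ⁿ is O(2ⁿ)
  - 5·log₂(n) is O(log n)
  - 7·n! is O(n!)

The term 7·n! (O(n!)) grows fastest and dominates all others.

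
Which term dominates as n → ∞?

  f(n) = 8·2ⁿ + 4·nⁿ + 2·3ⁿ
4·nⁿ

Looking at each term:
  - 8·2ⁿ is O(2ⁿ)
  - 4·nⁿ is O(nⁿ)
  - 2·3ⁿ is O(3ⁿ)

The term 4·nⁿ (O(nⁿ)) grows fastest and dominates all others.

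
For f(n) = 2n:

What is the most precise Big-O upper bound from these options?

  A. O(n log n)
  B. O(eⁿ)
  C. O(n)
C

f(n) = 2n is O(n).
All listed options are valid Big-O bounds (upper bounds),
but O(n) is the tightest (smallest valid bound).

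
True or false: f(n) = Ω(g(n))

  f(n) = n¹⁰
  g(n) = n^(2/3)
True

f(n) = n¹⁰ is O(n¹⁰), and g(n) = n^(2/3) is O(n^(2/3)).
Since O(n¹⁰) grows at least as fast as O(n^(2/3)), f(n) = Ω(g(n)) is true.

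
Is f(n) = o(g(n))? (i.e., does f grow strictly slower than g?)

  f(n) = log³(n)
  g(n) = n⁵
True

f(n) = log³(n) is O(log³ n), and g(n) = n⁵ is O(n⁵).
Since O(log³ n) grows strictly slower than O(n⁵), f(n) = o(g(n)) is true.
This means lim(n→∞) f(n)/g(n) = 0.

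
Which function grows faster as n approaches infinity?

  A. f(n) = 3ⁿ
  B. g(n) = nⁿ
B

f(n) = 3ⁿ is O(3ⁿ), while g(n) = nⁿ is O(nⁿ).
Since O(nⁿ) grows faster than O(3ⁿ), g(n) dominates.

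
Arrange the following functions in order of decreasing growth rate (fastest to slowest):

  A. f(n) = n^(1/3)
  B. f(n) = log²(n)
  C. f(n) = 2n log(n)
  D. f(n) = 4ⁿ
D > C > A > B

Comparing growth rates:
D = 4ⁿ is O(4ⁿ)
C = 2n log(n) is O(n log n)
A = n^(1/3) is O(n^(1/3))
B = log²(n) is O(log² n)

Therefore, the order from fastest to slowest is: D > C > A > B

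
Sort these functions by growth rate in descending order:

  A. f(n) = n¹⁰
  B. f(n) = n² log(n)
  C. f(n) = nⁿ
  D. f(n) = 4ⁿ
C > D > A > B

Comparing growth rates:
C = nⁿ is O(nⁿ)
D = 4ⁿ is O(4ⁿ)
A = n¹⁰ is O(n¹⁰)
B = n² log(n) is O(n² log n)

Therefore, the order from fastest to slowest is: C > D > A > B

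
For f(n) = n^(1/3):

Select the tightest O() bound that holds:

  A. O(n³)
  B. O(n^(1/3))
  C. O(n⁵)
B

f(n) = n^(1/3) is O(n^(1/3)).
All listed options are valid Big-O bounds (upper bounds),
but O(n^(1/3)) is the tightest (smallest valid bound).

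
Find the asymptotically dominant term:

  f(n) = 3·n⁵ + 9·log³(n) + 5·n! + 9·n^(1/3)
5·n!

Looking at each term:
  - 3·n⁵ is O(n⁵)
  - 9·log³(n) is O(log³ n)
  - 5·n! is O(n!)
  - 9·n^(1/3) is O(n^(1/3))

The term 5·n! (O(n!)) grows fastest and dominates all others.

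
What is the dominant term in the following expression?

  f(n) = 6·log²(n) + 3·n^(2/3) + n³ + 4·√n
n³

Looking at each term:
  - 6·log²(n) is O(log² n)
  - 3·n^(2/3) is O(n^(2/3))
  - n³ is O(n³)
  - 4·√n is O(√n)

The term n³ (O(n³)) grows fastest and dominates all others.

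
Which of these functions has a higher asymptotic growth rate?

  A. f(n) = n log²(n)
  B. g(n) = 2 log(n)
A

f(n) = n log²(n) is O(n log² n), while g(n) = 2 log(n) is O(log n).
Since O(n log² n) grows faster than O(log n), f(n) dominates.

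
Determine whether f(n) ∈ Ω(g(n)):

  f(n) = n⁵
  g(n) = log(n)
True

f(n) = n⁵ is O(n⁵), and g(n) = log(n) is O(log n).
Since O(n⁵) grows at least as fast as O(log n), f(n) = Ω(g(n)) is true.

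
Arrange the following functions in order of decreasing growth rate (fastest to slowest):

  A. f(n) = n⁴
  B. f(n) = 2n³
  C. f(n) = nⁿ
C > A > B

Comparing growth rates:
C = nⁿ is O(nⁿ)
A = n⁴ is O(n⁴)
B = 2n³ is O(n³)

Therefore, the order from fastest to slowest is: C > A > B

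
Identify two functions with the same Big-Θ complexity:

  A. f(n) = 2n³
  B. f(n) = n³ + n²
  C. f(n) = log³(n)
A and B

Examining each function:
  A. 2n³ is O(n³)
  B. n³ + n² is O(n³)
  C. log³(n) is O(log³ n)

Functions A and B both have the same complexity class.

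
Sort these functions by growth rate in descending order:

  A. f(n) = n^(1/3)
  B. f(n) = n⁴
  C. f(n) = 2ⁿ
C > B > A

Comparing growth rates:
C = 2ⁿ is O(2ⁿ)
B = n⁴ is O(n⁴)
A = n^(1/3) is O(n^(1/3))

Therefore, the order from fastest to slowest is: C > B > A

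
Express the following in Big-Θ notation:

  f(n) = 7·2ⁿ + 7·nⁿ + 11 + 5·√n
Θ(nⁿ)

Order the terms by growth rate: 11 ≺ 5·√n ≺ 7·2ⁿ ≺ 7·nⁿ.
The fastest-growing term 7·nⁿ dominates as n → ∞; dropping its constant factor gives Θ(nⁿ).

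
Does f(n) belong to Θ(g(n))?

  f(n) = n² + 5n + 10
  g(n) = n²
True

f(n) = n² + 5n + 10 and g(n) = n² are both O(n²).
Since they have the same asymptotic growth rate, f(n) = Θ(g(n)) is true.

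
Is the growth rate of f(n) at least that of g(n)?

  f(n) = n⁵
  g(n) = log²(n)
True

f(n) = n⁵ is O(n⁵), and g(n) = log²(n) is O(log² n).
Since O(n⁵) grows at least as fast as O(log² n), f(n) = Ω(g(n)) is true.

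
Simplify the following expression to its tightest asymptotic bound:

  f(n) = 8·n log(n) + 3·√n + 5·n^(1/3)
Θ(n log n)

Order the terms by growth rate: 5·n^(1/3) ≺ 3·√n ≺ 8·n log(n).
The fastest-growing term 8·n log(n) dominates as n → ∞; dropping its constant factor gives Θ(n log n).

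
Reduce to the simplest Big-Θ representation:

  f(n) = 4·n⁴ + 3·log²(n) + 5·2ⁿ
Θ(2ⁿ)

Order the terms by growth rate: 3·log²(n) ≺ 4·n⁴ ≺ 5·2ⁿ.
The fastest-growing term 5·2ⁿ dominates as n → ∞; dropping its constant factor gives Θ(2ⁿ).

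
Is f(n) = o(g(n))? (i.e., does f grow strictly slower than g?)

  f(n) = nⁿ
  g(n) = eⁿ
False

f(n) = nⁿ is O(nⁿ), and g(n) = eⁿ is O(eⁿ).
Since O(nⁿ) grows faster than or equal to O(eⁿ), f(n) = o(g(n)) is false.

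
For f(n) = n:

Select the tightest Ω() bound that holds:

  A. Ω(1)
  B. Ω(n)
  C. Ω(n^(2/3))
B

f(n) = n is Ω(n).
All listed options are valid Big-Ω bounds (lower bounds),
but Ω(n) is the tightest (largest valid bound).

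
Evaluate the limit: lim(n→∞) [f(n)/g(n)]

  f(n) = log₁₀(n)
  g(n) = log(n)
1/log(10)

Since log₁₀(n) and log(n) have the same growth rate (O(log n)),
the ratio converges to a constant: 1/log(10).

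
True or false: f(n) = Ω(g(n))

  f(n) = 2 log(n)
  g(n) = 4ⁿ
False

f(n) = 2 log(n) is O(log n), and g(n) = 4ⁿ is O(4ⁿ).
Since O(log n) grows slower than O(4ⁿ), f(n) = Ω(g(n)) is false.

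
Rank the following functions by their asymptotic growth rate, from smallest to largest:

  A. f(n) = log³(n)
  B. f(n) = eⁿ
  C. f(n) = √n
A < C < B

Comparing growth rates:
A = log³(n) is O(log³ n)
C = √n is O(√n)
B = eⁿ is O(eⁿ)

Therefore, the order from slowest to fastest is: A < C < B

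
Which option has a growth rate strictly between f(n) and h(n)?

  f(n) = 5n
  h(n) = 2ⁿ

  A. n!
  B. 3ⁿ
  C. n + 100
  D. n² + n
D

We need g(n) with 5n = o(g(n)) and g(n) = o(2ⁿ), i.e. O(n) ≺ g ≺ O(2ⁿ).
Check each option:
  A. n! — O(n!) does not grow strictly slower than h(n)
  B. 3ⁿ — O(3ⁿ) does not grow strictly slower than h(n)
  C. n + 100 — O(n) does not grow strictly faster than f(n)
  D. n² + n — O(n²) is strictly between O(n) and O(2ⁿ) ✓

Only option D (n² + n) lies strictly between.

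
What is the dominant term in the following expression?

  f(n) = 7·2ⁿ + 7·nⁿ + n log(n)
7·nⁿ

Looking at each term:
  - 7·2ⁿ is O(2ⁿ)
  - 7·nⁿ is O(nⁿ)
  - n log(n) is O(n log n)

The term 7·nⁿ (O(nⁿ)) grows fastest and dominates all others.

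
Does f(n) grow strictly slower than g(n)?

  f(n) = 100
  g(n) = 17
False

f(n) = 100 is O(1), and g(n) = 17 is O(1).
Since they have the same growth rate, f(n) = o(g(n)) is false.
(f = o(g) requires f to grow strictly slower, not equal.)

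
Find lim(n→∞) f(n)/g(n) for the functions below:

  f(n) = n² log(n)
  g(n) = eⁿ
0

Since n² log(n) (O(n² log n)) grows slower than eⁿ (O(eⁿ)),
the ratio f(n)/g(n) → 0 as n → ∞.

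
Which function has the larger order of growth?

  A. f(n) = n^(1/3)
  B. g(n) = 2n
B

f(n) = n^(1/3) is O(n^(1/3)), while g(n) = 2n is O(n).
Since O(n) grows faster than O(n^(1/3)), g(n) dominates.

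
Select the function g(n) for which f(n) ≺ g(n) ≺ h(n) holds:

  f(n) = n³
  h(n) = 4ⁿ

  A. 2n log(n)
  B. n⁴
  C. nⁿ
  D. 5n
B

We need g(n) with n³ = o(g(n)) and g(n) = o(4ⁿ), i.e. O(n³) ≺ g ≺ O(4ⁿ).
Check each option:
  A. 2n log(n) — O(n log n) does not grow strictly faster than f(n)
  B. n⁴ — O(n⁴) is strictly between O(n³) and O(4ⁿ) ✓
  C. nⁿ — O(nⁿ) does not grow strictly slower than h(n)
  D. 5n — O(n) does not grow strictly faster than f(n)

Only option B (n⁴) lies strictly between.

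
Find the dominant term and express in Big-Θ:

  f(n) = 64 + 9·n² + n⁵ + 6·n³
Θ(n⁵)

Order the terms by growth rate: 64 ≺ 9·n² ≺ 6·n³ ≺ n⁵.
The fastest-growing term n⁵ dominates as n → ∞; dropping its constant factor gives Θ(n⁵).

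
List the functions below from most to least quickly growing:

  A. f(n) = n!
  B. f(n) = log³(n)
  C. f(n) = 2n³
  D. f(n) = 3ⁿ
A > D > C > B

Comparing growth rates:
A = n! is O(n!)
D = 3ⁿ is O(3ⁿ)
C = 2n³ is O(n³)
B = log³(n) is O(log³ n)

Therefore, the order from fastest to slowest is: A > D > C > B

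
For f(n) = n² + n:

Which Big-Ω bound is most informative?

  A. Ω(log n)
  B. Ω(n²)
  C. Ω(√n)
B

f(n) = n² + n is Ω(n²).
All listed options are valid Big-Ω bounds (lower bounds),
but Ω(n²) is the tightest (largest valid bound).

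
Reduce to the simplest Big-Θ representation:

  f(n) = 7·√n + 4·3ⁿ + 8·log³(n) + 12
Θ(3ⁿ)

Order the terms by growth rate: 12 ≺ 8·log³(n) ≺ 7·√n ≺ 4·3ⁿ.
The fastest-growing term 4·3ⁿ dominates as n → ∞; dropping its constant factor gives Θ(3ⁿ).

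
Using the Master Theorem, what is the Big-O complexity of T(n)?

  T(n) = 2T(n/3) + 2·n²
Θ(n²)

Master Theorem: a = 2, b = 3, f(n) = 2·n².
Compute the critical exponent d = log₃(2) = 0.631.
Compare f(n) = Θ(n²) against n^d:
  k = 2 > d = 0.631, so f(n) = Ω(n^(d+ε)) — Case 3.
  Regularity: a·(n/b)^2/n^2 = a/b^2 = 2/9 < 1 ✓.
  The top-level work dominates: T(n) = Θ(f(n)) = Θ(n²).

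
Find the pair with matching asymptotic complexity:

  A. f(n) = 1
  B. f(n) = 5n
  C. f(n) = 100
A and C

Examining each function:
  A. 1 is O(1)
  B. 5n is O(n)
  C. 100 is O(1)

Functions A and C both have the same complexity class.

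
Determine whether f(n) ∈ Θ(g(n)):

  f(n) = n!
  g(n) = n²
False

f(n) = n! is O(n!), and g(n) = n² is O(n²).
Since they have different growth rates, f(n) = Θ(g(n)) is false.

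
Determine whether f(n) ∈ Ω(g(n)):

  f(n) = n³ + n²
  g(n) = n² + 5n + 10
True

f(n) = n³ + n² is O(n³), and g(n) = n² + 5n + 10 is O(n²).
Since O(n³) grows at least as fast as O(n²), f(n) = Ω(g(n)) is true.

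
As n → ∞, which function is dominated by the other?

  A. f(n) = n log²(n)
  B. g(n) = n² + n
A

f(n) = n log²(n) is O(n log² n), while g(n) = n² + n is O(n²).
Since O(n log² n) grows slower than O(n²), f(n) is dominated.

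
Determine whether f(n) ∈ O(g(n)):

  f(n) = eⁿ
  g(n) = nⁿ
True

f(n) = eⁿ is O(eⁿ), and g(n) = nⁿ is O(nⁿ).
Since O(eⁿ) ⊆ O(nⁿ) (f grows no faster than g), f(n) = O(g(n)) is true.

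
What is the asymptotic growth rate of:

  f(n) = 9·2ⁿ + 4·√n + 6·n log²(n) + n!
Θ(n!)

Order the terms by growth rate: 4·√n ≺ 6·n log²(n) ≺ 9·2ⁿ ≺ n!.
The fastest-growing term n! dominates as n → ∞; dropping its constant factor gives Θ(n!).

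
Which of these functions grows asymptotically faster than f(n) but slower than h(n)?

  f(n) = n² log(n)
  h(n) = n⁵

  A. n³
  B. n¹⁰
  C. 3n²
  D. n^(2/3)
A

We need g(n) with n² log(n) = o(g(n)) and g(n) = o(n⁵), i.e. O(n² log n) ≺ g ≺ O(n⁵).
Check each option:
  A. n³ — O(n³) is strictly between O(n² log n) and O(n⁵) ✓
  B. n¹⁰ — O(n¹⁰) does not grow strictly slower than h(n)
  C. 3n² — O(n²) does not grow strictly faster than f(n)
  D. n^(2/3) — O(n^(2/3)) does not grow strictly faster than f(n)

Only option A (n³) lies strictly between.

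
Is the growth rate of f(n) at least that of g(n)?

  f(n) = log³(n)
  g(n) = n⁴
False

f(n) = log³(n) is O(log³ n), and g(n) = n⁴ is O(n⁴).
Since O(log³ n) grows slower than O(n⁴), f(n) = Ω(g(n)) is false.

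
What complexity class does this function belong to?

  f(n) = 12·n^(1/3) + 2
O(n^(1/3))

The dominant term in 12·n^(1/3) + 2 is 12·n^(1/3), which is Θ(n^(1/3)).
Lower-order terms (2) are asymptotically negligible.
Constants are absorbed, so the tightest bound is O(n^(1/3)).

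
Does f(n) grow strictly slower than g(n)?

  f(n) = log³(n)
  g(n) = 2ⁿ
True

f(n) = log³(n) is O(log³ n), and g(n) = 2ⁿ is O(2ⁿ).
Since O(log³ n) grows strictly slower than O(2ⁿ), f(n) = o(g(n)) is true.
This means lim(n→∞) f(n)/g(n) = 0.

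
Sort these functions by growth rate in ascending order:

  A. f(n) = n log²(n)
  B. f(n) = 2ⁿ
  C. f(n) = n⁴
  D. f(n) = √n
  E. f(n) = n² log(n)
D < A < E < C < B

Comparing growth rates:
D = √n is O(√n)
A = n log²(n) is O(n log² n)
E = n² log(n) is O(n² log n)
C = n⁴ is O(n⁴)
B = 2ⁿ is O(2ⁿ)

Therefore, the order from slowest to fastest is: D < A < E < C < B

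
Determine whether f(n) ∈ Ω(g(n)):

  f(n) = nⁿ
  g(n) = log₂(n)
True

f(n) = nⁿ is O(nⁿ), and g(n) = log₂(n) is O(log n).
Since O(nⁿ) grows at least as fast as O(log n), f(n) = Ω(g(n)) is true.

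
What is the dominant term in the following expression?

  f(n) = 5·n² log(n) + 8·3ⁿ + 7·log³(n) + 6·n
8·3ⁿ

Looking at each term:
  - 5·n² log(n) is O(n² log n)
  - 8·3ⁿ is O(3ⁿ)
  - 7·log³(n) is O(log³ n)
  - 6·n is O(n)

The term 8·3ⁿ (O(3ⁿ)) grows fastest and dominates all others.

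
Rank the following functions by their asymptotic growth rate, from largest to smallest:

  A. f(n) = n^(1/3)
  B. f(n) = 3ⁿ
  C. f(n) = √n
B > C > A

Comparing growth rates:
B = 3ⁿ is O(3ⁿ)
C = √n is O(√n)
A = n^(1/3) is O(n^(1/3))

Therefore, the order from fastest to slowest is: B > C > A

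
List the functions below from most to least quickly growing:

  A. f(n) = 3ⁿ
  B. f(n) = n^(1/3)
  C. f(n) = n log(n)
A > C > B

Comparing growth rates:
A = 3ⁿ is O(3ⁿ)
C = n log(n) is O(n log n)
B = n^(1/3) is O(n^(1/3))

Therefore, the order from fastest to slowest is: A > C > B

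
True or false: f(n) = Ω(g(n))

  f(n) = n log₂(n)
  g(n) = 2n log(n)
True

f(n) = n log₂(n) and g(n) = 2n log(n) are both O(n log n).
Big-Ω permits equal growth rates (f ≥ c·g for some c > 0), so f(n) = Ω(g(n)) is true.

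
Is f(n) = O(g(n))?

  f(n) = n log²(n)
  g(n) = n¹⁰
True

f(n) = n log²(n) is O(n log² n), and g(n) = n¹⁰ is O(n¹⁰).
Since O(n log² n) ⊆ O(n¹⁰) (f grows no faster than g), f(n) = O(g(n)) is true.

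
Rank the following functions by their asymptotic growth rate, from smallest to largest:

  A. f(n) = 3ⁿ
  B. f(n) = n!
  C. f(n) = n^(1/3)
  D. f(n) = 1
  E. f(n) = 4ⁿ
D < C < A < E < B

Comparing growth rates:
D = 1 is O(1)
C = n^(1/3) is O(n^(1/3))
A = 3ⁿ is O(3ⁿ)
E = 4ⁿ is O(4ⁿ)
B = n! is O(n!)

Therefore, the order from slowest to fastest is: D < C < A < E < B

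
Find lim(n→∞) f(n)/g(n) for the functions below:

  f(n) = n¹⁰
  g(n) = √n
∞

Since n¹⁰ (O(n¹⁰)) grows faster than √n (O(√n)),
the ratio f(n)/g(n) → ∞ as n → ∞.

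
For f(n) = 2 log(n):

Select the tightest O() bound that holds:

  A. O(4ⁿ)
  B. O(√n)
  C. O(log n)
C

f(n) = 2 log(n) is O(log n).
All listed options are valid Big-O bounds (upper bounds),
but O(log n) is the tightest (smallest valid bound).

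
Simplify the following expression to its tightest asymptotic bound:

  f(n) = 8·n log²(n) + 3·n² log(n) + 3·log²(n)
Θ(n² log n)

Order the terms by growth rate: 3·log²(n) ≺ 8·n log²(n) ≺ 3·n² log(n).
The fastest-growing term 3·n² log(n) dominates as n → ∞; dropping its constant factor gives Θ(n² log n).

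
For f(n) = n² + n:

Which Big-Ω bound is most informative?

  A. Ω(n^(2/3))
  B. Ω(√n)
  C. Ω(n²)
C

f(n) = n² + n is Ω(n²).
All listed options are valid Big-Ω bounds (lower bounds),
but Ω(n²) is the tightest (largest valid bound).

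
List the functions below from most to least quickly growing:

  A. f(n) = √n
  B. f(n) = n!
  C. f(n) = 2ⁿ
B > C > A

Comparing growth rates:
B = n! is O(n!)
C = 2ⁿ is O(2ⁿ)
A = √n is O(√n)

Therefore, the order from fastest to slowest is: B > C > A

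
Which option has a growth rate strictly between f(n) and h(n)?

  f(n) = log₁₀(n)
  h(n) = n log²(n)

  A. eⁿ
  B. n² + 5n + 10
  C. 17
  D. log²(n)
D

We need g(n) with log₁₀(n) = o(g(n)) and g(n) = o(n log²(n)), i.e. O(log n) ≺ g ≺ O(n log² n).
Check each option:
  A. eⁿ — O(eⁿ) does not grow strictly slower than h(n)
  B. n² + 5n + 10 — O(n²) does not grow strictly slower than h(n)
  C. 17 — O(1) does not grow strictly faster than f(n)
  D. log²(n) — O(log² n) is strictly between O(log n) and O(n log² n) ✓

Only option D (log²(n)) lies strictly between.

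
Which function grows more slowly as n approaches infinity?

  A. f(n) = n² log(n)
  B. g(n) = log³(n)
B

f(n) = n² log(n) is O(n² log n), while g(n) = log³(n) is O(log³ n).
Since O(log³ n) grows slower than O(n² log n), g(n) is dominated.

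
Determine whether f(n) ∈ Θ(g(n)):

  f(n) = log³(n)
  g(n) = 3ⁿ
False

f(n) = log³(n) is O(log³ n), and g(n) = 3ⁿ is O(3ⁿ).
Since they have different growth rates, f(n) = Θ(g(n)) is false.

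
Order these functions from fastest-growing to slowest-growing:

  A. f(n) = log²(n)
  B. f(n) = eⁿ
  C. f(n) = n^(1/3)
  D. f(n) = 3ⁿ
D > B > C > A

Comparing growth rates:
D = 3ⁿ is O(3ⁿ)
B = eⁿ is O(eⁿ)
C = n^(1/3) is O(n^(1/3))
A = log²(n) is O(log² n)

Therefore, the order from fastest to slowest is: D > B > C > A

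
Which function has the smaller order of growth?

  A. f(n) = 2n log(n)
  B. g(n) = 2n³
A

f(n) = 2n log(n) is O(n log n), while g(n) = 2n³ is O(n³).
Since O(n log n) grows slower than O(n³), f(n) is dominated.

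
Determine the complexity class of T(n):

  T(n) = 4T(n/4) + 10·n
Θ(n log n)

Master Theorem: a = 4, b = 4, f(n) = 10·n.
Compute the critical exponent d = log₄(4) = 1.
Compare f(n) = Θ(n) against n^d:
  k = 1 = d, so f(n) = Θ(n^d) — Case 2.
  Work is balanced across levels: T(n) = Θ(n^d log n) = Θ(n log n).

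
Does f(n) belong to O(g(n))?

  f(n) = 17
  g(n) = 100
True

f(n) = 17 and g(n) = 100 are both O(1).
Big-O permits equal growth rates (f ≤ c·g for some c), so f(n) = O(g(n)) is true.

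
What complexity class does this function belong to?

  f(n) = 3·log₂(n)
O(log n)

The dominant term in 3·log₂(n) is 3·log₂(n), which is Θ(log n).
Constants are absorbed, so the tightest bound is O(log n).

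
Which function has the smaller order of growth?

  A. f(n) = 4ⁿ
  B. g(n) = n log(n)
B

f(n) = 4ⁿ is O(4ⁿ), while g(n) = n log(n) is O(n log n).
Since O(n log n) grows slower than O(4ⁿ), g(n) is dominated.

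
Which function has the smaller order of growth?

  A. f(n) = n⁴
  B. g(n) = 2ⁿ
A

f(n) = n⁴ is O(n⁴), while g(n) = 2ⁿ is O(2ⁿ).
Since O(n⁴) grows slower than O(2ⁿ), f(n) is dominated.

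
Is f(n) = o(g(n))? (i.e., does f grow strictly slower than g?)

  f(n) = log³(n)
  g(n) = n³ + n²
True

f(n) = log³(n) is O(log³ n), and g(n) = n³ + n² is O(n³).
Since O(log³ n) grows strictly slower than O(n³), f(n) = o(g(n)) is true.
This means lim(n→∞) f(n)/g(n) = 0.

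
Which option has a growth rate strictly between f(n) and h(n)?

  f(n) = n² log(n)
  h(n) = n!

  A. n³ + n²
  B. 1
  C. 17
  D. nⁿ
A

We need g(n) with n² log(n) = o(g(n)) and g(n) = o(n!), i.e. O(n² log n) ≺ g ≺ O(n!).
Check each option:
  A. n³ + n² — O(n³) is strictly between O(n² log n) and O(n!) ✓
  B. 1 — O(1) does not grow strictly faster than f(n)
  C. 17 — O(1) does not grow strictly faster than f(n)
  D. nⁿ — O(nⁿ) does not grow strictly slower than h(n)

Only option A (n³ + n²) lies strictly between.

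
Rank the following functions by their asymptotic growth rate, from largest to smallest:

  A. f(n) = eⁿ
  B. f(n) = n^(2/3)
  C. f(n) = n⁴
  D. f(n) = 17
A > C > B > D

Comparing growth rates:
A = eⁿ is O(eⁿ)
C = n⁴ is O(n⁴)
B = n^(2/3) is O(n^(2/3))
D = 17 is O(1)

Therefore, the order from fastest to slowest is: A > C > B > D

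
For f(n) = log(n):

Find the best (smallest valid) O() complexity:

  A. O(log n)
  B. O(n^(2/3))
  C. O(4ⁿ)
A

f(n) = log(n) is O(log n).
All listed options are valid Big-O bounds (upper bounds),
but O(log n) is the tightest (smallest valid bound).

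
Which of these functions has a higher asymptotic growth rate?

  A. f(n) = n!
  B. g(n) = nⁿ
B

f(n) = n! is O(n!), while g(n) = nⁿ is O(nⁿ).
Since O(nⁿ) grows faster than O(n!), g(n) dominates.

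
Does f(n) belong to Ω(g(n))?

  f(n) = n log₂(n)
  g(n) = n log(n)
True

f(n) = n log₂(n) and g(n) = n log(n) are both O(n log n).
Big-Ω permits equal growth rates (f ≥ c·g for some c > 0), so f(n) = Ω(g(n)) is true.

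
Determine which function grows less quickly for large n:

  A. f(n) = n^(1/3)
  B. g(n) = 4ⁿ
A

f(n) = n^(1/3) is O(n^(1/3)), while g(n) = 4ⁿ is O(4ⁿ).
Since O(n^(1/3)) grows slower than O(4ⁿ), f(n) is dominated.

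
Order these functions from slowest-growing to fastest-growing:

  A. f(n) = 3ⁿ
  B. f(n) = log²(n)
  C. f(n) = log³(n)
B < C < A

Comparing growth rates:
B = log²(n) is O(log² n)
C = log³(n) is O(log³ n)
A = 3ⁿ is O(3ⁿ)

Therefore, the order from slowest to fastest is: B < C < A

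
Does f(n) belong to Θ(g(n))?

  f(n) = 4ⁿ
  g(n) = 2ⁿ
False

f(n) = 4ⁿ is O(4ⁿ), and g(n) = 2ⁿ is O(2ⁿ).
Since they have different growth rates, f(n) = Θ(g(n)) is false.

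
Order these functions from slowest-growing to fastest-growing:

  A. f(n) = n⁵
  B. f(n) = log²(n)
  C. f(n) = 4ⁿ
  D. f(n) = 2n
B < D < A < C

Comparing growth rates:
B = log²(n) is O(log² n)
D = 2n is O(n)
A = n⁵ is O(n⁵)
C = 4ⁿ is O(4ⁿ)

Therefore, the order from slowest to fastest is: B < D < A < C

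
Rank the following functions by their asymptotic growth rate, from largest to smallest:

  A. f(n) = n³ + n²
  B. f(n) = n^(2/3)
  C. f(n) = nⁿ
C > A > B

Comparing growth rates:
C = nⁿ is O(nⁿ)
A = n³ + n² is O(n³)
B = n^(2/3) is O(n^(2/3))

Therefore, the order from fastest to slowest is: C > A > B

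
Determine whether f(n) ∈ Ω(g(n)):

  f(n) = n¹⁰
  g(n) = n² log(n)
True

f(n) = n¹⁰ is O(n¹⁰), and g(n) = n² log(n) is O(n² log n).
Since O(n¹⁰) grows at least as fast as O(n² log n), f(n) = Ω(g(n)) is true.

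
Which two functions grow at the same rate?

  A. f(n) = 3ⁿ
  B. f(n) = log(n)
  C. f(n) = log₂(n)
B and C

Examining each function:
  A. 3ⁿ is O(3ⁿ)
  B. log(n) is O(log n)
  C. log₂(n) is O(log n)

Functions B and C both have the same complexity class.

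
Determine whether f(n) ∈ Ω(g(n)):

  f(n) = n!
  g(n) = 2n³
True

f(n) = n! is O(n!), and g(n) = 2n³ is O(n³).
Since O(n!) grows at least as fast as O(n³), f(n) = Ω(g(n)) is true.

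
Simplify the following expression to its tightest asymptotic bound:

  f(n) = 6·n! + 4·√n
Θ(n!)

Order the terms by growth rate: 4·√n ≺ 6·n!.
The fastest-growing term 6·n! dominates as n → ∞; dropping its constant factor gives Θ(n!).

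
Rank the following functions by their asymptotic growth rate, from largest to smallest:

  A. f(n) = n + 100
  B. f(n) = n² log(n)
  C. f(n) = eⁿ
C > B > A

Comparing growth rates:
C = eⁿ is O(eⁿ)
B = n² log(n) is O(n² log n)
A = n + 100 is O(n)

Therefore, the order from fastest to slowest is: C > B > A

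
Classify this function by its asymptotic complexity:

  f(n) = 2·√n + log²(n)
O(√n)

The dominant term in 2·√n + log²(n) is 2·√n, which is Θ(√n).
Lower-order terms (log²(n)) are asymptotically negligible.
Constants are absorbed, so the tightest bound is O(√n).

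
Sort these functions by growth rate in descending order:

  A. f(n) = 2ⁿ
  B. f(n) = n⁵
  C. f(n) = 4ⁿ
C > A > B

Comparing growth rates:
C = 4ⁿ is O(4ⁿ)
A = 2ⁿ is O(2ⁿ)
B = n⁵ is O(n⁵)

Therefore, the order from fastest to slowest is: C > A > B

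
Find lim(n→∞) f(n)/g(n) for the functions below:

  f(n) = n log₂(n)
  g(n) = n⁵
0

Since n log₂(n) (O(n log n)) grows slower than n⁵ (O(n⁵)),
the ratio f(n)/g(n) → 0 as n → ∞.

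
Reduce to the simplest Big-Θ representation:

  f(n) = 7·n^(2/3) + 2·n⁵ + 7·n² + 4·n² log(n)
Θ(n⁵)

Order the terms by growth rate: 7·n^(2/3) ≺ 7·n² ≺ 4·n² log(n) ≺ 2·n⁵.
The fastest-growing term 2·n⁵ dominates as n → ∞; dropping its constant factor gives Θ(n⁵).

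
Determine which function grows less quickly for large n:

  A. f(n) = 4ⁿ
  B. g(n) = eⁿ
B

f(n) = 4ⁿ is O(4ⁿ), while g(n) = eⁿ is O(eⁿ).
Since O(eⁿ) grows slower than O(4ⁿ), g(n) is dominated.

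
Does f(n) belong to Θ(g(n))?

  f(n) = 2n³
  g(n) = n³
True

f(n) = 2n³ and g(n) = n³ are both O(n³).
Since they have the same asymptotic growth rate, f(n) = Θ(g(n)) is true.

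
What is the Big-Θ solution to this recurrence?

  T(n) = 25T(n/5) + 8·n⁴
Θ(n⁴)

Master Theorem: a = 25, b = 5, f(n) = 8·n⁴.
Compute the critical exponent d = log₅(25) = 2.
Compare f(n) = Θ(n⁴) against n^d:
  k = 4 > d = 2, so f(n) = Ω(n^(d+ε)) — Case 3.
  Regularity: a·(n/b)^4/n^4 = a/b^4 = 25/625 < 1 ✓.
  The top-level work dominates: T(n) = Θ(f(n)) = Θ(n⁴).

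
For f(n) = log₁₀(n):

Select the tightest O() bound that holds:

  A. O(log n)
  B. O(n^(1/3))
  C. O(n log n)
A

f(n) = log₁₀(n) is O(log n).
All listed options are valid Big-O bounds (upper bounds),
but O(log n) is the tightest (smallest valid bound).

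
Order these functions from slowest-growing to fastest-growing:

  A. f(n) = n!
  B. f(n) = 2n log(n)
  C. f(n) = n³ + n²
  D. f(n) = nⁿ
B < C < A < D

Comparing growth rates:
B = 2n log(n) is O(n log n)
C = n³ + n² is O(n³)
A = n! is O(n!)
D = nⁿ is O(nⁿ)

Therefore, the order from slowest to fastest is: B < C < A < D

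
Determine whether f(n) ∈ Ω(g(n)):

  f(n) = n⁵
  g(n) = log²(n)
True

f(n) = n⁵ is O(n⁵), and g(n) = log²(n) is O(log² n).
Since O(n⁵) grows at least as fast as O(log² n), f(n) = Ω(g(n)) is true.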